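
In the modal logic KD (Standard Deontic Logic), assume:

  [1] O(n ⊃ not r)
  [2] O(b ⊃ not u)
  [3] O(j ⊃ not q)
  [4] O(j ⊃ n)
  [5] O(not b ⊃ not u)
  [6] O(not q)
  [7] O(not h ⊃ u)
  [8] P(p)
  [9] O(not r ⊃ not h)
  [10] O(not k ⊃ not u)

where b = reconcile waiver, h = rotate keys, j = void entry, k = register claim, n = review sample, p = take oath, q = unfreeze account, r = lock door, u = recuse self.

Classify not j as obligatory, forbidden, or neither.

Premises 5 and 2 cover both cases: O(not b ⊃ not u) and O(b ⊃ not u). Since not b ∨ b is a tautology, O(not u) follows.
Premise 7, O(not h ⊃ u), contraposes to O(not u ⊃ h); with O(not u) we get O(h).
The contrapositive of premise 9 (O(not r ⊃ not h)) is O(h ⊃ r), and O(h) is already established, so O(r).
Premise 1 is O(n ⊃ not r); contrapositively O(r ⊃ not n). Since O(r) holds, K gives O(not n).
The contrapositive of premise 4 (O(j ⊃ n)) is O(not n ⊃ not j), and O(not n) is already established, so O(not j).
Premises 3, 6, 8, 10 do not contribute to this derivation.
Hence not j is obligatory.

Obligatory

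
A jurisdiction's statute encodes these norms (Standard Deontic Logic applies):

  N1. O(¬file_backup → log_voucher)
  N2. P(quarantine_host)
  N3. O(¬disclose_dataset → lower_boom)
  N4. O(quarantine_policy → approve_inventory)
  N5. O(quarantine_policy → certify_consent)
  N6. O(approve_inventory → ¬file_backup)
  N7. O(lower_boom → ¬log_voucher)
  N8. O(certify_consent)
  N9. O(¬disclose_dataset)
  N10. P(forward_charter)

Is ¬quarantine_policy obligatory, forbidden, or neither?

Premise 9 states O(¬disclose_dataset) outright.
Applying K to premise 3 (O(¬disclose_dataset → lower_boom)) and O(¬disclose_dataset) yields O(lower_boom).
Premise 7 is O(lower_boom → ¬log_voucher); since O(lower_boom), deontic closure gives O(¬log_voucher).
The contrapositive of premise 1 (O(¬file_backup → log_voucher)) is O(¬log_voucher → file_backup), and O(¬log_voucher) is already established, so O(file_backup).
Premise 6, O(approve_inventory → ¬file_backup), contraposes to O(file_backup → ¬approve_inventory); with O(file_backup) we get O(¬approve_inventory).
The contrapositive of premise 4 (O(quarantine_policy → approve_inventory)) is O(¬approve_inventory → ¬quarantine_policy), and O(¬approve_inventory) is already established, so O(¬quarantine_policy).
Premises 2, 5, 8, 10 do not contribute to this derivation.
Hence ¬quarantine_policy is obligatory.

Obligatory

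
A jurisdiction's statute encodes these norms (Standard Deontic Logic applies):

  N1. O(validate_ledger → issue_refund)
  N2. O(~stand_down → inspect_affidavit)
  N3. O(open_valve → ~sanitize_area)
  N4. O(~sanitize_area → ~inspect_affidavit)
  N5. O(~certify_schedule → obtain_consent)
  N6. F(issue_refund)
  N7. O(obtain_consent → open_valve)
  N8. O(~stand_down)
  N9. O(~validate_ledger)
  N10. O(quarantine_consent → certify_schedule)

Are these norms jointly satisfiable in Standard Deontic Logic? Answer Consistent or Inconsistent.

Consistent

Premise 1 is O(validate_ledger → issue_refund), but O(validate_ledger) is not derivable from the premises, so it does not yield O(issue_refund).
So O(issue_refund) is not derivable, and the apparent clash with O(~issue_refund) does not arise.
A world satisfying every obligation exists (e.g. certify_schedule=true, inspect_affidavit=true, issue_refund=false, obtain_consent=false, open_valve=false, quarantine_consent=false, sanitize_area=true, stand_down=false, validate_ledger=false); no atom is both obligatory and forbidden, so the set is consistent.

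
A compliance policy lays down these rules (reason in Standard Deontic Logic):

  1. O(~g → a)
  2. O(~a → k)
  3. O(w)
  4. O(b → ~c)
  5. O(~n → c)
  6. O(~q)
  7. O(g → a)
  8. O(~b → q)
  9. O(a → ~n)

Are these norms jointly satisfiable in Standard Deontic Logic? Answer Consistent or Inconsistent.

Premises 1 and 7 are O(~g → a) and O(g → a); every ideal world satisfies ~g or g, so in either case a holds — hence O(a).
Applying K to premise 9 (O(a → ~n)) and O(a) yields O(~n).
From O(~n) and premise 5, O(~n → c), we obtain O(c).
Premise 4 is O(b → ~c); contrapositively O(c → ~b). Since O(c) holds, K gives O(~b).
With premise 8, O(~b → q), the K-axiom yields O(q).
However, premise 6 gives O(~q).
We now have both O(q) and O(~q) — q is simultaneously obligatory and forbidden, violating the D-axiom.

Inconsistent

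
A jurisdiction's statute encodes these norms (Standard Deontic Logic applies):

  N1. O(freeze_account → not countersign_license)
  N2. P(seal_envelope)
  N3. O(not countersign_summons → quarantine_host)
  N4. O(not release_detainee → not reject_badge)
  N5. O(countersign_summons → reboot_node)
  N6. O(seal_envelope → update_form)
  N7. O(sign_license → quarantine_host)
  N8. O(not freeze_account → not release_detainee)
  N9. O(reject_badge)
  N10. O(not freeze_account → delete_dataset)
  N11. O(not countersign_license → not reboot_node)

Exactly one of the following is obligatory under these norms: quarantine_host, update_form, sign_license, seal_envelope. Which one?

Premise 9 states O(reject_badge) outright.
Premise 4 is O(not release_detainee → not reject_badge); contrapositively O(reject_badge → release_detainee). Since O(reject_badge) holds, K gives O(release_detainee).
Premise 8, O(not freeze_account → not release_detainee), contraposes to O(release_detainee → freeze_account); with O(release_detainee) we get O(freeze_account).
Applying K to premise 1 (O(freeze_account → not countersign_license)) and O(freeze_account) yields O(not countersign_license).
Applying K to premise 11 (O(not countersign_license → not reboot_node)) and O(not countersign_license) yields O(not reboot_node).
Premise 5 is O(countersign_summons → reboot_node); contrapositively O(not reboot_node → not countersign_summons). Since O(not reboot_node) holds, K gives O(not countersign_summons).
From O(not countersign_summons) and premise 3, O(not countersign_summons → quarantine_host), we obtain O(quarantine_host).
So O(quarantine_host) holds — quarantine_host is obligatory. None of the other listed options is made obligatory by any chain of premises.

quarantine_host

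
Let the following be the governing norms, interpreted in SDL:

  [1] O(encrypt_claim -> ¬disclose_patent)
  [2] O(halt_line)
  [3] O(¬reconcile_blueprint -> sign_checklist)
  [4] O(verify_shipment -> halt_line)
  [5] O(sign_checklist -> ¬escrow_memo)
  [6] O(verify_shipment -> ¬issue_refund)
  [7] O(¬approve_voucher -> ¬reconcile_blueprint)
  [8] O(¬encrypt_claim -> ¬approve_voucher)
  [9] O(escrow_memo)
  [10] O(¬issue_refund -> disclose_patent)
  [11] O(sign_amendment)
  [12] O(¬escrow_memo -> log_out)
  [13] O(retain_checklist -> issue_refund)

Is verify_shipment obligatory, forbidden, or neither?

From premise 9 we have O(escrow_memo).
The contrapositive of premise 5 (O(sign_checklist -> ¬escrow_memo)) is O(escrow_memo -> ¬sign_checklist), and O(escrow_memo) is already established, so O(¬sign_checklist).
The contrapositive of premise 3 (O(¬reconcile_blueprint -> sign_checklist)) is O(¬sign_checklist -> reconcile_blueprint), and O(¬sign_checklist) is already established, so O(reconcile_blueprint).
Premise 7 is O(¬approve_voucher -> ¬reconcile_blueprint); contrapositively O(reconcile_blueprint -> approve_voucher). Since O(reconcile_blueprint) holds, K gives O(approve_voucher).
Premise 8, O(¬encrypt_claim -> ¬approve_voucher), contraposes to O(approve_voucher -> encrypt_claim); with O(approve_voucher) we get O(encrypt_claim).
From O(encrypt_claim) and premise 1, O(encrypt_claim -> ¬disclose_patent), we obtain O(¬disclose_patent).
Premise 10, O(¬issue_refund -> disclose_patent), contraposes to O(¬disclose_patent -> issue_refund); with O(¬disclose_patent) we get O(issue_refund).
Premise 6 is O(verify_shipment -> ¬issue_refund); contrapositively O(issue_refund -> ¬verify_shipment). Since O(issue_refund) holds, K gives O(¬verify_shipment).
Premises 2, 4, 11, 12, 13 do not contribute to this derivation.
Thus O(¬verify_shipment), which is F(verify_shipment): verify_shipment is forbidden.

Forbidden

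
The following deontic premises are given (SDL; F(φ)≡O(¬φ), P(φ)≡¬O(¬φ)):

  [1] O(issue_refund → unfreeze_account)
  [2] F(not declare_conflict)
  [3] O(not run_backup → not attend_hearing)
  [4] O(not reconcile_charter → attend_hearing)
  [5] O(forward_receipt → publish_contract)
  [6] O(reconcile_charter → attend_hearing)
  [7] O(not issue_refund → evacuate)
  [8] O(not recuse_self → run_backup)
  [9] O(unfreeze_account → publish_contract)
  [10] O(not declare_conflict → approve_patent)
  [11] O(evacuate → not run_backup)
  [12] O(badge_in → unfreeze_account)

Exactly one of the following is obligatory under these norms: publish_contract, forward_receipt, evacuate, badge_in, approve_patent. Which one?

By case analysis on reconcile_charter: premise 6 gives O(reconcile_charter → attend_hearing) and premise 4 gives O(not reconcile_charter → attend_hearing), so O(attend_hearing) either way.
The contrapositive of premise 3 (O(not run_backup → not attend_hearing)) is O(attend_hearing → run_backup), and O(attend_hearing) is already established, so O(run_backup).
Premise 11 is O(evacuate → not run_backup); contrapositively O(run_backup → not evacuate). Since O(run_backup) holds, K gives O(not evacuate).
The contrapositive of premise 7 (O(not issue_refund → evacuate)) is O(not evacuate → issue_refund), and O(not evacuate) is already established, so O(issue_refund).
Premise 1 is O(issue_refund → unfreeze_account); since O(issue_refund), deontic closure gives O(unfreeze_account).
Applying K to premise 9 (O(unfreeze_account → publish_contract)) and O(unfreeze_account) yields O(publish_contract).
So O(publish_contract) holds — publish_contract is obligatory. None of the other listed options is made obligatory by any chain of premises.

publish_contract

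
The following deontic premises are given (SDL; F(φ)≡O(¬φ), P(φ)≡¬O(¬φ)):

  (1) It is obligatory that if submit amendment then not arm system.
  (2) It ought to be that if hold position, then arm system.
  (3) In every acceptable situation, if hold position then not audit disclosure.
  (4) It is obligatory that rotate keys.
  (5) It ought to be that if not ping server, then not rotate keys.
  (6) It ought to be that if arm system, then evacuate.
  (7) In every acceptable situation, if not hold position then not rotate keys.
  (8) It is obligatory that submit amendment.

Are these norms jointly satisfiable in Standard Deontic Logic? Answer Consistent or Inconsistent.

Inconsistent

From premise 8 we have O(submit_amendment).
Applying K to premise 1 (O(submit_amendment → ¬arm_system)) and O(submit_amendment) yields O(¬arm_system).
Premise 2, O(hold_position → arm_system), contraposes to O(¬arm_system → ¬hold_position); with O(¬arm_system) we get O(¬hold_position).
From O(¬hold_position) and premise 7, O(¬hold_position → ¬rotate_keys), we obtain O(¬rotate_keys).
Yet premise 4 states O(rotate_keys).
We now have both O(¬rotate_keys) and O(rotate_keys) — rotate_keys is simultaneously obligatory and forbidden, violating the D-axiom.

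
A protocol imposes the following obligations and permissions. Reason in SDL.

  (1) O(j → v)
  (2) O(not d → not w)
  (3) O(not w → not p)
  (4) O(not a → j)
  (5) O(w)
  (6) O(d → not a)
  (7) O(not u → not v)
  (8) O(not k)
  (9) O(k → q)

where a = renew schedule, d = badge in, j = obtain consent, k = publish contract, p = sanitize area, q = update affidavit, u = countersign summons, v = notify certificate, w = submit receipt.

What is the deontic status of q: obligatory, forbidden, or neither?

Neither

Premise 9 is O(k → q), but O(k) is not derivable from the premises, so it does not yield O(q).
No premise or chain of K-axiom applications forces O(q), and none forces O(not q). So q is neither obligatory nor forbidden under these norms.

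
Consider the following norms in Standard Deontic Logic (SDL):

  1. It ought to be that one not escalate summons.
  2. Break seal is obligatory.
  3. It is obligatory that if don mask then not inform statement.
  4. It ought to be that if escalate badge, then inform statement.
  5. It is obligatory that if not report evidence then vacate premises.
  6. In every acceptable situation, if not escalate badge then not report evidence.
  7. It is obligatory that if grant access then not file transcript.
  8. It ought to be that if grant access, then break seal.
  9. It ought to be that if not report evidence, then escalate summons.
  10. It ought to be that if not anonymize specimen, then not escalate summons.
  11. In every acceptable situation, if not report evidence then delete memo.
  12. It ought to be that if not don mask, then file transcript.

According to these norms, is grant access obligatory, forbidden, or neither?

Forbidden

From premise 1 we have O(¬escalate_summons).
The contrapositive of premise 9 (O(¬report_evidence → escalate_summons)) is O(¬escalate_summons → report_evidence), and O(¬escalate_summons) is already established, so O(report_evidence).
Premise 6 is O(¬escalate_badge → ¬report_evidence); contrapositively O(report_evidence → escalate_badge). Since O(report_evidence) holds, K gives O(escalate_badge).
From O(escalate_badge) and premise 4, O(escalate_badge → inform_statement), we obtain O(inform_statement).
The contrapositive of premise 3 (O(don_mask → ¬inform_statement)) is O(inform_statement → ¬don_mask), and O(inform_statement) is already established, so O(¬don_mask).
From O(¬don_mask) and premise 12, O(¬don_mask → file_transcript), we obtain O(file_transcript).
The contrapositive of premise 7 (O(grant_access → ¬file_transcript)) is O(file_transcript → ¬grant_access), and O(file_transcript) is already established, so O(¬grant_access).
Premises 2, 5, 8, 10, 11 do not contribute to this derivation.
Thus O(¬grant_access), which is F(grant_access): grant_access is forbidden.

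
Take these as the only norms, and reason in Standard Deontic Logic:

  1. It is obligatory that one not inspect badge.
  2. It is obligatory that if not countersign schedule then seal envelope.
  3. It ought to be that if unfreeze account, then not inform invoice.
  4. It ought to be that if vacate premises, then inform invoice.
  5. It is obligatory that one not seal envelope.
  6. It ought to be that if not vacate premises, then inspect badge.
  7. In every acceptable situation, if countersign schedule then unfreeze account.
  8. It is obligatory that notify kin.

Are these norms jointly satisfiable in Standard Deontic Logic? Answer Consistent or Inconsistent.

Inconsistent

From premise 1 we have O(¬inspect_badge).
Premise 6 is O(¬vacate_premises → inspect_badge); contrapositively O(¬inspect_badge → vacate_premises). Since O(¬inspect_badge) holds, K gives O(vacate_premises).
From O(vacate_premises) and premise 4, O(vacate_premises → inform_invoice), we obtain O(inform_invoice).
The contrapositive of premise 3 (O(unfreeze_account → ¬inform_invoice)) is O(inform_invoice → ¬unfreeze_account), and O(inform_invoice) is already established, so O(¬unfreeze_account).
The contrapositive of premise 7 (O(countersign_schedule → unfreeze_account)) is O(¬unfreeze_account → ¬countersign_schedule), and O(¬unfreeze_account) is already established, so O(¬countersign_schedule).
Premise 2 is O(¬countersign_schedule → seal_envelope); since O(¬countersign_schedule), deontic closure gives O(seal_envelope).
Yet premise 5 states O(¬seal_envelope).
We now have both O(seal_envelope) and O(¬seal_envelope) — seal_envelope is simultaneously obligatory and forbidden, violating the D-axiom.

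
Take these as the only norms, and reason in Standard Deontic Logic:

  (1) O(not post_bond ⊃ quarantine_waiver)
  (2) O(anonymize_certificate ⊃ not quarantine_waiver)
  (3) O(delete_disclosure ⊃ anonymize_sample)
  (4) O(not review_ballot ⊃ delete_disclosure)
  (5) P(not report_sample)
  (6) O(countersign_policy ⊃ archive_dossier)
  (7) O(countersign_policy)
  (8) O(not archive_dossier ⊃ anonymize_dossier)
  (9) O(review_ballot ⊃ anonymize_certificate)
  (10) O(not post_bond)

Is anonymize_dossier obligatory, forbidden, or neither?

Neither

Premise 8 is O(not archive_dossier ⊃ anonymize_dossier), but O(not archive_dossier) is not derivable from the premises, so it does not yield O(anonymize_dossier).
No premise or chain of K-axiom applications forces O(anonymize_dossier), and none forces O(not anonymize_dossier). So anonymize_dossier is neither obligatory nor forbidden under these norms.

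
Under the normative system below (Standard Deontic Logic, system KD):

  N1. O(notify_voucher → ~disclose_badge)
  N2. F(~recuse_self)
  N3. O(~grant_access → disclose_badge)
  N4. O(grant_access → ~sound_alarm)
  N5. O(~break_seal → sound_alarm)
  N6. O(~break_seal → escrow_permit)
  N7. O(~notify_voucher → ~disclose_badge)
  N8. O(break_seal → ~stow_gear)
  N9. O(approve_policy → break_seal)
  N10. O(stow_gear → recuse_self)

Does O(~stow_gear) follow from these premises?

Premises 1 and 7 cover both cases: O(notify_voucher → ~disclose_badge) and O(~notify_voucher → ~disclose_badge). Since notify_voucher ∨ ~notify_voucher is a tautology, O(~disclose_badge) follows.
Premise 3, O(~grant_access → disclose_badge), contraposes to O(~disclose_badge → grant_access); with O(~disclose_badge) we get O(grant_access).
Premise 4 is O(grant_access → ~sound_alarm); since O(grant_access), deontic closure gives O(~sound_alarm).
Premise 5, O(~break_seal → sound_alarm), contraposes to O(~sound_alarm → break_seal); with O(~sound_alarm) we get O(break_seal).
Applying K to premise 8 (O(break_seal → ~stow_gear)) and O(break_seal) yields O(~stow_gear).
Premises 2, 6, 9, 10 do not contribute to this derivation.
So O(~stow_gear) follows.

Yes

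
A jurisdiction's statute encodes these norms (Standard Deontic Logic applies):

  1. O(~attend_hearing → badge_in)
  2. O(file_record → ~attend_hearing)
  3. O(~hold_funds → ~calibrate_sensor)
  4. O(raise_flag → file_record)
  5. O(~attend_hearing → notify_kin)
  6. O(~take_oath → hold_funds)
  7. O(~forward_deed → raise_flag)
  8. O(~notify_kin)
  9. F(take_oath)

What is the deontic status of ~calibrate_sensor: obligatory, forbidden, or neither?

Neither

Premise 3 is O(~hold_funds → ~calibrate_sensor), but O(~hold_funds) is not derivable from the premises, so it does not yield O(~calibrate_sensor).
No premise or chain of K-axiom applications forces O(~calibrate_sensor), and none forces O(calibrate_sensor). So ~calibrate_sensor is neither obligatory nor forbidden under these norms.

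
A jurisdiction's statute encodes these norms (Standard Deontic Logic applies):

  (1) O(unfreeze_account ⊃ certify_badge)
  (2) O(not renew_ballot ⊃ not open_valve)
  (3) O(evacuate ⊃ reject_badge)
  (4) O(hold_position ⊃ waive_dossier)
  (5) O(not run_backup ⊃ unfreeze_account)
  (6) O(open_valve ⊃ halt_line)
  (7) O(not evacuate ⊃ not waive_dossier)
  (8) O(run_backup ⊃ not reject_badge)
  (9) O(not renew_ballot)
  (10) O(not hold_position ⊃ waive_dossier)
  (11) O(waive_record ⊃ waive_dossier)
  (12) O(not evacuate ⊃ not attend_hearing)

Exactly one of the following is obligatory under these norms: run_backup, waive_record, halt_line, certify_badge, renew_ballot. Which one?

Premises 10 and 4 cover both cases: O(not hold_position ⊃ waive_dossier) and O(hold_position ⊃ waive_dossier). Since not hold_position ∨ hold_position is a tautology, O(waive_dossier) follows.
Premise 7, O(not evacuate ⊃ not waive_dossier), contraposes to O(waive_dossier ⊃ evacuate); with O(waive_dossier) we get O(evacuate).
Applying K to premise 3 (O(evacuate ⊃ reject_badge)) and O(evacuate) yields O(reject_badge).
Premise 8, O(run_backup ⊃ not reject_badge), contraposes to O(reject_badge ⊃ not run_backup); with O(reject_badge) we get O(not run_backup).
Applying K to premise 5 (O(not run_backup ⊃ unfreeze_account)) and O(not run_backup) yields O(unfreeze_account).
Applying K to premise 1 (O(unfreeze_account ⊃ certify_badge)) and O(unfreeze_account) yields O(certify_badge).
So O(certify_badge) holds — certify_badge is obligatory. None of the other listed options is made obligatory by any chain of premises.

certify_badge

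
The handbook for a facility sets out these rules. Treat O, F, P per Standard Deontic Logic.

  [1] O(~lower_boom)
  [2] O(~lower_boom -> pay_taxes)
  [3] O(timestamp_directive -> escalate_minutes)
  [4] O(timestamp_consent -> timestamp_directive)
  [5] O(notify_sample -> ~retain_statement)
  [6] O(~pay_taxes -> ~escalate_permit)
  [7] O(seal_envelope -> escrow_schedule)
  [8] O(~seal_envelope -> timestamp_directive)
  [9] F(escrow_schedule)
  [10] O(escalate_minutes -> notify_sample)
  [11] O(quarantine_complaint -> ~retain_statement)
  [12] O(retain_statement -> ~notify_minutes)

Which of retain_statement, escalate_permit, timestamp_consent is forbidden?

retain_statement

Premise 9, F(escrow_schedule), is equivalent to O(~escrow_schedule).
The contrapositive of premise 7 (O(seal_envelope -> escrow_schedule)) is O(~escrow_schedule -> ~seal_envelope), and O(~escrow_schedule) is already established, so O(~seal_envelope).
With premise 8, O(~seal_envelope -> timestamp_directive), the K-axiom yields O(timestamp_directive).
From O(timestamp_directive) and premise 3, O(timestamp_directive -> escalate_minutes), we obtain O(escalate_minutes).
Premise 10 is O(escalate_minutes -> notify_sample); since O(escalate_minutes), deontic closure gives O(notify_sample).
From O(notify_sample) and premise 5, O(notify_sample -> ~retain_statement), we obtain O(~retain_statement).
So O(~retain_statement) holds, i.e. retain_statement is forbidden. None of the other listed options is forbidden under the premises.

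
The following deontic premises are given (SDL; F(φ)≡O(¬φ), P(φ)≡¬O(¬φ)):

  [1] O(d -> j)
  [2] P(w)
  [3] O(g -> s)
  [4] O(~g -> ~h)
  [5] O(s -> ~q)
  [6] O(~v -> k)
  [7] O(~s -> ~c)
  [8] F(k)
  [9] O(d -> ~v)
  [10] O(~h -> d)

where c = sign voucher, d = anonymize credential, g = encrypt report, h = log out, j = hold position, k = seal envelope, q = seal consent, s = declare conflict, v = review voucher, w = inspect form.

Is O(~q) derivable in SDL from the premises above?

F(k) at premise 8 means O(~k).
Premise 6, O(~v -> k), contraposes to O(~k -> v); with O(~k) we get O(v).
The contrapositive of premise 9 (O(d -> ~v)) is O(v -> ~d), and O(v) is already established, so O(~d).
The contrapositive of premise 10 (O(~h -> d)) is O(~d -> h), and O(~d) is already established, so O(h).
The contrapositive of premise 4 (O(~g -> ~h)) is O(h -> g), and O(h) is already established, so O(g).
From O(g) and premise 3, O(g -> s), we obtain O(s).
Applying K to premise 5 (O(s -> ~q)) and O(s) yields O(~q).
Premises 1, 2, 7 do not contribute to this derivation.
So O(~q) follows.

Yes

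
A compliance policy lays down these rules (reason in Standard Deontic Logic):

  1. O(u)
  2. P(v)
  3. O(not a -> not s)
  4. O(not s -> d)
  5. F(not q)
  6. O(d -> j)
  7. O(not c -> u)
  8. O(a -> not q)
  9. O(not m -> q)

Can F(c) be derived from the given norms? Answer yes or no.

No

Premise 7 is O(not c -> u); even if O(u) held, inferring O(not c) would be affirming the consequent — invalid.
No other premise forces O(not c). An ideal world satisfying every premise can still have c true, so F(c) is not derivable.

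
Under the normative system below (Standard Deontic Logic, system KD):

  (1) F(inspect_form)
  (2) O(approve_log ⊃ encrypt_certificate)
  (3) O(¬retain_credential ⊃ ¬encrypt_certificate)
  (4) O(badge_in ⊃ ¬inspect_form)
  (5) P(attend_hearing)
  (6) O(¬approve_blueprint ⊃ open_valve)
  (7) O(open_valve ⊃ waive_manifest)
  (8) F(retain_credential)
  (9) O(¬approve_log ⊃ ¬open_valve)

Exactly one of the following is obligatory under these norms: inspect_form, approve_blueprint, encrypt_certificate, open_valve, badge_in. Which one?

approve_blueprint

F(retain_credential) at premise 8 means O(¬retain_credential).
With premise 3, O(¬retain_credential ⊃ ¬encrypt_certificate), the K-axiom yields O(¬encrypt_certificate).
The contrapositive of premise 2 (O(approve_log ⊃ encrypt_certificate)) is O(¬encrypt_certificate ⊃ ¬approve_log), and O(¬encrypt_certificate) is already established, so O(¬approve_log).
With premise 9, O(¬approve_log ⊃ ¬open_valve), the K-axiom yields O(¬open_valve).
Premise 6, O(¬approve_blueprint ⊃ open_valve), contraposes to O(¬open_valve ⊃ approve_blueprint); with O(¬open_valve) we get O(approve_blueprint).
So O(approve_blueprint) holds — approve_blueprint is obligatory. None of the other listed options is made obligatory by any chain of premises.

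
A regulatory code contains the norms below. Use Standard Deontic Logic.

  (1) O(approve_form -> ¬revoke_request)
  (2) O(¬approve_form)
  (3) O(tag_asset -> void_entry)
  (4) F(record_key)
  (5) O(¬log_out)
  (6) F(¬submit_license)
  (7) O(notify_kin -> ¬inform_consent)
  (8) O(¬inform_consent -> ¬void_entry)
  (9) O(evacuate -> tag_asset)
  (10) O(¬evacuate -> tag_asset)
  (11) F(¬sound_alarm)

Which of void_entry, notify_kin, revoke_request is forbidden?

notify_kin

Premises 10 and 9 are O(¬evacuate -> tag_asset) and O(evacuate -> tag_asset); every ideal world satisfies ¬evacuate or evacuate, so in either case tag_asset holds — hence O(tag_asset).
Applying K to premise 3 (O(tag_asset -> void_entry)) and O(tag_asset) yields O(void_entry).
The contrapositive of premise 8 (O(¬inform_consent -> ¬void_entry)) is O(void_entry -> inform_consent), and O(void_entry) is already established, so O(inform_consent).
The contrapositive of premise 7 (O(notify_kin -> ¬inform_consent)) is O(inform_consent -> ¬notify_kin), and O(inform_consent) is already established, so O(¬notify_kin).
So O(¬notify_kin) holds, i.e. notify_kin is forbidden. None of the other listed options is forbidden under the premises.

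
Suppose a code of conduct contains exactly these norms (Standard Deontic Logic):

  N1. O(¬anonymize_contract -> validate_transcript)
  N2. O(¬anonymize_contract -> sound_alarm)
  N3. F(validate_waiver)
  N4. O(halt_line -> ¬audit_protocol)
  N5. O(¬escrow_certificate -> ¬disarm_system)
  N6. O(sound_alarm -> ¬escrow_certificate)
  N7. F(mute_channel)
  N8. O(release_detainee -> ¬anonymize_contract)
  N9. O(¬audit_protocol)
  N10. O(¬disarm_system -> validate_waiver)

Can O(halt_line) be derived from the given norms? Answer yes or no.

Premise 4 is O(halt_line -> ¬audit_protocol); even if O(¬audit_protocol) held, inferring O(halt_line) would be affirming the consequent — invalid.
No other premise forces O(halt_line). An ideal world satisfying every premise can still have halt_line false, so O(halt_line) is not derivable.

No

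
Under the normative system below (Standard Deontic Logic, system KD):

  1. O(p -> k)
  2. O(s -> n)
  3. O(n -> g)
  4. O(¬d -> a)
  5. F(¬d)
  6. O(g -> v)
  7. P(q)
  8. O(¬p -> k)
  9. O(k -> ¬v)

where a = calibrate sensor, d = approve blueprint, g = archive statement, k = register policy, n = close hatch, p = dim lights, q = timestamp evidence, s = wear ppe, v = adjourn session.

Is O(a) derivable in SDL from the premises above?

No

Premise 4 is O(¬d -> a), but O(¬d) is not derivable from the premises, so it does not yield O(a).
No other premise forces O(a). An ideal world satisfying every premise can still have a false, so O(a) is not derivable.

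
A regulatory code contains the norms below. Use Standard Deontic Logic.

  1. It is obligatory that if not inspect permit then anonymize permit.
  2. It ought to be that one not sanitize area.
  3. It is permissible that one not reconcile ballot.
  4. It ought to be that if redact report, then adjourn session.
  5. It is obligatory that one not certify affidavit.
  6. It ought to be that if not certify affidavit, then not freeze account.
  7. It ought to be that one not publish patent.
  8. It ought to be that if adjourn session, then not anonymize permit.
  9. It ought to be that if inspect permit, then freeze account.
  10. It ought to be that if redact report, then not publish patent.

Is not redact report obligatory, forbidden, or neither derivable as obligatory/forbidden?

Obligatory

Premise 5 states O(¬certify_affidavit) outright.
From O(¬certify_affidavit) and premise 6, O(¬certify_affidavit → ¬freeze_account), we obtain O(¬freeze_account).
The contrapositive of premise 9 (O(inspect_permit → freeze_account)) is O(¬freeze_account → ¬inspect_permit), and O(¬freeze_account) is already established, so O(¬inspect_permit).
Applying K to premise 1 (O(¬inspect_permit → anonymize_permit)) and O(¬inspect_permit) yields O(anonymize_permit).
Premise 8, O(adjourn_session → ¬anonymize_permit), contraposes to O(anonymize_permit → ¬adjourn_session); with O(anonymize_permit) we get O(¬adjourn_session).
The contrapositive of premise 4 (O(redact_report → adjourn_session)) is O(¬adjourn_session → ¬redact_report), and O(¬adjourn_session) is already established, so O(¬redact_report).
Premises 2, 3, 7, 10 do not contribute to this derivation.
Hence ¬redact_report is obligatory.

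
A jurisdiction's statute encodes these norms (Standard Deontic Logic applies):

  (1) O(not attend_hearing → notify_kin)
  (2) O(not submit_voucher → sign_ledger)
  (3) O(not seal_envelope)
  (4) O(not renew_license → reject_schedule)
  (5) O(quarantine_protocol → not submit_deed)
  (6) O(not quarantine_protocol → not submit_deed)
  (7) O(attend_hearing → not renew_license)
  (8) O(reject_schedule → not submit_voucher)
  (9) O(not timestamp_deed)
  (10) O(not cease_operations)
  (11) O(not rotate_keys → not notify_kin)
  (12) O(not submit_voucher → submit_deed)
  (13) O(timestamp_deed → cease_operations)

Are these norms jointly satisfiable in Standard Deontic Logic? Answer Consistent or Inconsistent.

Consistent

Premise 13 is O(timestamp_deed → cease_operations), but O(timestamp_deed) is not derivable from the premises, so it does not yield O(cease_operations).
So O(cease_operations) is not derivable, and the apparent clash with O(not cease_operations) does not arise.
A world satisfying every obligation exists (e.g. attend_hearing=false, cease_operations=false, notify_kin=true, quarantine_protocol=false, reject_schedule=false, renew_license=true, rotate_keys=true, seal_envelope=false, sign_ledger=false, submit_deed=false, submit_voucher=true, timestamp_deed=false); no atom is both obligatory and forbidden, so the set is consistent.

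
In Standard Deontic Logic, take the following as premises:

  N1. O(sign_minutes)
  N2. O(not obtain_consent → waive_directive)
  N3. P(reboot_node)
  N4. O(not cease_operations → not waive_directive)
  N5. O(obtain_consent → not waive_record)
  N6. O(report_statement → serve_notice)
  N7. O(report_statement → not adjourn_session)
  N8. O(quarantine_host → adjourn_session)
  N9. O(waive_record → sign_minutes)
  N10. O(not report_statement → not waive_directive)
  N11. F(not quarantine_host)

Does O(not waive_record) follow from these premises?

Yes

Premise 11, F(not quarantine_host), is equivalent to O(quarantine_host).
With premise 8, O(quarantine_host → adjourn_session), the K-axiom yields O(adjourn_session).
Premise 7, O(report_statement → not adjourn_session), contraposes to O(adjourn_session → not report_statement); with O(adjourn_session) we get O(not report_statement).
From O(not report_statement) and premise 10, O(not report_statement → not waive_directive), we obtain O(not waive_directive).
Premise 2 is O(not obtain_consent → waive_directive); contrapositively O(not waive_directive → obtain_consent). Since O(not waive_directive) holds, K gives O(obtain_consent).
Premise 5 is O(obtain_consent → not waive_record); since O(obtain_consent), deontic closure gives O(not waive_record).
Premises 1, 3, 4, 6, 9 do not contribute to this derivation.
So O(not waive_record) follows.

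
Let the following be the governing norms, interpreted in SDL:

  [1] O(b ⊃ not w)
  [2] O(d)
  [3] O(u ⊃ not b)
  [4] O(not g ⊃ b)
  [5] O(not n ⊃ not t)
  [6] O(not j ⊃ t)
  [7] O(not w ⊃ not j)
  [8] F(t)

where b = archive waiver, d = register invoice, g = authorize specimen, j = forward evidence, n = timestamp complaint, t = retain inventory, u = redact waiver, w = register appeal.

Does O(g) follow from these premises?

Yes

Premise 8, F(t), is equivalent to O(not t).
Premise 6, O(not j ⊃ t), contraposes to O(not t ⊃ j); with O(not t) we get O(j).
Premise 7 is O(not w ⊃ not j); contrapositively O(j ⊃ w). Since O(j) holds, K gives O(w).
Premise 1, O(b ⊃ not w), contraposes to O(w ⊃ not b); with O(w) we get O(not b).
Premise 4, O(not g ⊃ b), contraposes to O(not b ⊃ g); with O(not b) we get O(g).
Premises 2, 3, 5 do not contribute to this derivation.
So O(g) follows.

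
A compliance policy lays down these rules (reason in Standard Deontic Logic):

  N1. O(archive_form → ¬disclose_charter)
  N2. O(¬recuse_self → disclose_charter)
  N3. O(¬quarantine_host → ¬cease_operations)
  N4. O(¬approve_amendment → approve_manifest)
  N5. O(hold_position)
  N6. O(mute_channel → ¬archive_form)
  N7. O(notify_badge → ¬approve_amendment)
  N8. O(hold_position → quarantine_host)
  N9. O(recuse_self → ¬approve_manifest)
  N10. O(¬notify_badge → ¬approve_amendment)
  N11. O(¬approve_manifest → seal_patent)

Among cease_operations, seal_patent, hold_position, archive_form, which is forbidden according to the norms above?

Premises 10 and 7 cover both cases: O(¬notify_badge → ¬approve_amendment) and O(notify_badge → ¬approve_amendment). Since ¬notify_badge ∨ notify_badge is a tautology, O(¬approve_amendment) follows.
Premise 4 is O(¬approve_amendment → approve_manifest); since O(¬approve_amendment), deontic closure gives O(approve_manifest).
Premise 9, O(recuse_self → ¬approve_manifest), contraposes to O(approve_manifest → ¬recuse_self); with O(approve_manifest) we get O(¬recuse_self).
With premise 2, O(¬recuse_self → disclose_charter), the K-axiom yields O(disclose_charter).
The contrapositive of premise 1 (O(archive_form → ¬disclose_charter)) is O(disclose_charter → ¬archive_form), and O(disclose_charter) is already established, so O(¬archive_form).
So O(¬archive_form) holds, i.e. archive_form is forbidden. None of the other listed options is forbidden under the premises.

archive_form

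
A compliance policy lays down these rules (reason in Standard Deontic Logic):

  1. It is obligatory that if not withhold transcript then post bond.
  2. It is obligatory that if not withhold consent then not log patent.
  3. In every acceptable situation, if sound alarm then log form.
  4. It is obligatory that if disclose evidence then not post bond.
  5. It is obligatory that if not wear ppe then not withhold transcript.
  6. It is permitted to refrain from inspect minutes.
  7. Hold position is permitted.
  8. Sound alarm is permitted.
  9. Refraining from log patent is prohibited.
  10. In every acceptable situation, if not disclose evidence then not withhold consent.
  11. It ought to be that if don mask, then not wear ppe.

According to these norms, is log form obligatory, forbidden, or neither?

Neither

Premise 3 is O(sound_alarm → log_form), but O(sound_alarm) is not derivable from the premises (the permission P(sound_alarm) asserts only ¬O(¬sound_alarm), not O(sound_alarm)), so it does not yield O(log_form).
No premise or chain of K-axiom applications forces O(log_form), and none forces O(¬log_form). So log_form is neither obligatory nor forbidden under these norms.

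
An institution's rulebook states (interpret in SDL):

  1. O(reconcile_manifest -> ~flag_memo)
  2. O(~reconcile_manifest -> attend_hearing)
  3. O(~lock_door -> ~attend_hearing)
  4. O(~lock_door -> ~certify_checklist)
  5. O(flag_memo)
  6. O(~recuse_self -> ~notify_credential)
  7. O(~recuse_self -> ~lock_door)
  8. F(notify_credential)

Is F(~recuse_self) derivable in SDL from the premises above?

Yes

Premise 5 states O(flag_memo) outright.
Premise 1 is O(reconcile_manifest -> ~flag_memo); contrapositively O(flag_memo -> ~reconcile_manifest). Since O(flag_memo) holds, K gives O(~reconcile_manifest).
From O(~reconcile_manifest) and premise 2, O(~reconcile_manifest -> attend_hearing), we obtain O(attend_hearing).
The contrapositive of premise 3 (O(~lock_door -> ~attend_hearing)) is O(attend_hearing -> lock_door), and O(attend_hearing) is already established, so O(lock_door).
The contrapositive of premise 7 (O(~recuse_self -> ~lock_door)) is O(lock_door -> recuse_self), and O(lock_door) is already established, so O(recuse_self).
Premises 4, 6, 8 do not contribute to this derivation.
So O(recuse_self) holds, i.e. F(~recuse_self). The claim follows.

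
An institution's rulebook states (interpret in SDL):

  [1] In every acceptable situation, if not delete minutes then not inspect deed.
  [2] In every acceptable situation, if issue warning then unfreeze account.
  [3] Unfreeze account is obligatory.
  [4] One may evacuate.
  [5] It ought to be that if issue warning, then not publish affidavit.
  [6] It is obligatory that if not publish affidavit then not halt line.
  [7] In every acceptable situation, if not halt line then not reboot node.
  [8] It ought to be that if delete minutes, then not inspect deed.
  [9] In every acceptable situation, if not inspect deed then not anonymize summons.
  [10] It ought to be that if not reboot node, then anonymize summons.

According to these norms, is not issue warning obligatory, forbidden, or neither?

Obligatory

Premises 8 and 1 cover both cases: O(delete_minutes → ¬inspect_deed) and O(¬delete_minutes → ¬inspect_deed). Since delete_minutes ∨ ¬delete_minutes is a tautology, O(¬inspect_deed) follows.
From O(¬inspect_deed) and premise 9, O(¬inspect_deed → ¬anonymize_summons), we obtain O(¬anonymize_summons).
Premise 10, O(¬reboot_node → anonymize_summons), contraposes to O(¬anonymize_summons → reboot_node); with O(¬anonymize_summons) we get O(reboot_node).
The contrapositive of premise 7 (O(¬halt_line → ¬reboot_node)) is O(reboot_node → halt_line), and O(reboot_node) is already established, so O(halt_line).
Premise 6, O(¬publish_affidavit → ¬halt_line), contraposes to O(halt_line → publish_affidavit); with O(halt_line) we get O(publish_affidavit).
The contrapositive of premise 5 (O(issue_warning → ¬publish_affidavit)) is O(publish_affidavit → ¬issue_warning), and O(publish_affidavit) is already established, so O(¬issue_warning).
Premises 2, 3, 4 do not contribute to this derivation.
Hence ¬issue_warning is obligatory.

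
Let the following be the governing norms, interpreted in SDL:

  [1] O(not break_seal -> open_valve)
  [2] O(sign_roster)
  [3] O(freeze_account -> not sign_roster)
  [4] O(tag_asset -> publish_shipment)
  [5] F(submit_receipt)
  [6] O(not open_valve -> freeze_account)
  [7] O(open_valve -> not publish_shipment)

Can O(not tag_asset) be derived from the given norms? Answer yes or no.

Yes

Premise 2 gives O(sign_roster).
The contrapositive of premise 3 (O(freeze_account -> not sign_roster)) is O(sign_roster -> not freeze_account), and O(sign_roster) is already established, so O(not freeze_account).
The contrapositive of premise 6 (O(not open_valve -> freeze_account)) is O(not freeze_account -> open_valve), and O(not freeze_account) is already established, so O(open_valve).
With premise 7, O(open_valve -> not publish_shipment), the K-axiom yields O(not publish_shipment).
The contrapositive of premise 4 (O(tag_asset -> publish_shipment)) is O(not publish_shipment -> not tag_asset), and O(not publish_shipment) is already established, so O(not tag_asset).
Premises 1, 5 do not contribute to this derivation.
So O(not tag_asset) follows.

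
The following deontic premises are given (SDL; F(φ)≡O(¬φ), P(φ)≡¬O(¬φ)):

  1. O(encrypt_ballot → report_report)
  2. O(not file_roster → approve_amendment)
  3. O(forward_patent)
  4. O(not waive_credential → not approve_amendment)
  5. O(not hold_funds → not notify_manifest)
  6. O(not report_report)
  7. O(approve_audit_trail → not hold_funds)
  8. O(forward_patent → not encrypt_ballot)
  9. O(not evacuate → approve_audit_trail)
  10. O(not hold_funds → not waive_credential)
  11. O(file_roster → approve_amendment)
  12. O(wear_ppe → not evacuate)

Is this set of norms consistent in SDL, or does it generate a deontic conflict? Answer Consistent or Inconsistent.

Premise 1 is O(encrypt_ballot → report_report), but O(encrypt_ballot) is not derivable from the premises, so it does not yield O(report_report).
So O(report_report) is not derivable, and the apparent clash with O(not report_report) does not arise.
A world satisfying every obligation exists (e.g. approve_amendment=true, approve_audit_trail=false, encrypt_ballot=false, evacuate=true, file_roster=false, forward_patent=true, hold_funds=true, notify_manifest=false, report_report=false, waive_credential=true, wear_ppe=false); no atom is both obligatory and forbidden, so the set is consistent.

Consistent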